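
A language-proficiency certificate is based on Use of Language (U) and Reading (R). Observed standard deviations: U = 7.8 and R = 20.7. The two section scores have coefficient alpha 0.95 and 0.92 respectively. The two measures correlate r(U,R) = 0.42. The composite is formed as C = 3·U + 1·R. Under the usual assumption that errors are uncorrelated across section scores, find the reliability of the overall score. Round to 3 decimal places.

0.955

Var(C) = 3²·7.8² + 20.7² + 2·[3·7.8·20.7·0.42] = 976.05 + 406.879 = 1382.93.
Because errors are independent across components, Cov(Tᵢ,Tⱼ) = Cov(Xᵢ,Xⱼ); the off-diagonal part of the true-score variance is the same as above.
True-score variance = [3²·7.8²·0.95 + 20.7²·0.92] + 406.879 = 914.393 + 406.879 = 1321.27.
Reliability = 1321.27 / 1382.93 = 0.955.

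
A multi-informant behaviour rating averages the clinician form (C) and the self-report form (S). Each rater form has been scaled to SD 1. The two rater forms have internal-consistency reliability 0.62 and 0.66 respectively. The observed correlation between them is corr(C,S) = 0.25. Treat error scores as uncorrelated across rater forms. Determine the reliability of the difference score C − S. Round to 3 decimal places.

Var(C−S) = 1 + 1 − 2·0.25 = 2 − 0.5 = 1.5.
With uncorrelated errors the cross-covariances are all true-score covariance, so they carry over unchanged; only the diagonal terms shrink to ρᵢσᵢ².
True-score variance = [0.62 + 0.66] − 0.5 = 1.28 − 0.5 = 0.78.
Reliability = 0.78 / 1.5 = 0.520.

0.520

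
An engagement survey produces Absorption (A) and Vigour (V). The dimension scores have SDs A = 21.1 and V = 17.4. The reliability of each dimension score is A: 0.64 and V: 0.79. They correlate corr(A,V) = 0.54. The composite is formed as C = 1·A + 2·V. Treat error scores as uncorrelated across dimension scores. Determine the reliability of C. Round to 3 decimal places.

0.831

Var(C) = 21.1² + 2²·17.4² + 2·[2·21.1·17.4·0.54] = 1656.25 + 793.022 = 2449.27.
Because errors are independent across components, Cov(Tᵢ,Tⱼ) = Cov(Xᵢ,Xⱼ); the off-diagonal part of the true-score variance is the same as above.
True-score variance = [21.1²·0.64 + 2²·17.4²·0.79] + 793.022 = 1241.66 + 793.022 = 2034.68.
Reliability = 2034.68 / 2449.27 = 0.831.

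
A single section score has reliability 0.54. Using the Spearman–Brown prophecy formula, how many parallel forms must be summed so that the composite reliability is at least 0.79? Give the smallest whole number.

k ≥ ρ*(1−ρ₁)/(ρ₁(1−ρ*)) = 0.79·0.46 / (0.54·0.21) = 3.205.
Smallest integer k = 4.

4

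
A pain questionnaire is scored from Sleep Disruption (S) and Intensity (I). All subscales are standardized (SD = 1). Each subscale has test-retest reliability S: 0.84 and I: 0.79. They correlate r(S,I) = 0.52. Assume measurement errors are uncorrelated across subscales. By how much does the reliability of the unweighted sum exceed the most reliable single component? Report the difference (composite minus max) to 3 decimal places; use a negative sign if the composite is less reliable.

0.038

Var(sum) = 2 + 1.04 = 3.04; true-score variance = 1.63 + 1.04 = 2.67; composite reliability = 0.8783.
Max component reliability = 0.8400.
Difference = 0.8783 − 0.8400 = 0.038.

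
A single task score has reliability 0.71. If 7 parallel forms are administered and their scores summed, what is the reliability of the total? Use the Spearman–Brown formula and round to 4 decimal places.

0.9449

ρ_k = kρ / (1 + (k−1)ρ) = 7·0.71 / (1 + 6·0.71) = 4.970 / 5.260 = 0.9449.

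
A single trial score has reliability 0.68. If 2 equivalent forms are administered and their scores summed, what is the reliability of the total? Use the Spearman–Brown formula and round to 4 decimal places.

0.8095

ρ_k = kρ / (1 + (k−1)ρ) = 2·0.68 / (1 + 1·0.68) = 1.360 / 1.680 = 0.8095.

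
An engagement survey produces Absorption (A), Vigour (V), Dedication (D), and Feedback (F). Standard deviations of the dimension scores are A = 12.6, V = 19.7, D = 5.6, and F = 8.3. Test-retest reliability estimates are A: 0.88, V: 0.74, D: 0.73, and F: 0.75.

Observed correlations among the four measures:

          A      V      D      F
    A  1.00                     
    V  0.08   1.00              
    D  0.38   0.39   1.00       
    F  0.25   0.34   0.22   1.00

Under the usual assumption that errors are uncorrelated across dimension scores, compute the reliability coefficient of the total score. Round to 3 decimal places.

Var(A+V+D+F) = 12.6² + 19.7² + 5.6² + 8.3² + 2·[12.6·19.7·0.08 + 12.6·5.6·0.38 + 12.6·8.3·0.25 + 19.7·5.6·0.39 + 19.7·8.3·0.34 + 5.6·8.3·0.22] = 647.1 + 363.318 = 1010.42.
Under uncorrelated errors the observed covariances equal the true-score covariances, so only the own-variance terms attenuate.
True-score variance = [12.6²·0.88 + 19.7²·0.74 + 5.6²·0.73 + 8.3²·0.75] + 363.318 = 501.456 + 363.318 = 864.774.
Reliability = 864.774 / 1010.42 = 0.856.

0.856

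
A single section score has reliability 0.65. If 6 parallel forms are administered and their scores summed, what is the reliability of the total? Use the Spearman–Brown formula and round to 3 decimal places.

ρ_k = kρ / (1 + (k−1)ρ) = 6·0.65 / (1 + 5·0.65) = 3.900 / 4.250 = 0.918.

0.918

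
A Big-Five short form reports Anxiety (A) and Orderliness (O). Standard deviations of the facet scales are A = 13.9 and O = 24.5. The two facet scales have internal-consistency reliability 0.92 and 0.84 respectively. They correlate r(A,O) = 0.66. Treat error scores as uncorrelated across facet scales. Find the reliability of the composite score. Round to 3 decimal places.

0.910

Var(A+O) = 13.9² + 24.5² + 2·[13.9·24.5·0.66] = 793.46 + 449.526 = 1242.99.
Under uncorrelated errors the observed covariances equal the true-score covariances, so only the own-variance terms attenuate.
True-score variance = [13.9²·0.92 + 24.5²·0.84] + 449.526 = 681.963 + 449.526 = 1131.49.
Reliability = 1131.49 / 1242.99 = 0.910.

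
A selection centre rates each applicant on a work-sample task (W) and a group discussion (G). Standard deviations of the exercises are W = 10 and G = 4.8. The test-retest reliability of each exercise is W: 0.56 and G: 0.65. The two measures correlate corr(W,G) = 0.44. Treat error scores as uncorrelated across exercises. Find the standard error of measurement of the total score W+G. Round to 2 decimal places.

Var(total) = 123.04 + 42.24 = 165.28.
True-score variance = 70.976 + 42.24 = 113.216, so reliability = 0.6850.
Error variance = 165.28 − 113.216 = 52.064; SEM = √52.064 = 7.22.

7.22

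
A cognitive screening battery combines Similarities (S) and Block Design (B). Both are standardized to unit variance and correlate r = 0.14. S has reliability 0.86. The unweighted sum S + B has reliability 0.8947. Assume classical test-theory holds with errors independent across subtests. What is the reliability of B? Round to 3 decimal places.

0.900

Var(S+B) = 2 + 2·0.14 = 2.280.
True-score variance = ρ_S + ρ_B + 2·0.14, so 0.8947 = (0.86 + ρ_B + 0.28) / 2.280.
ρ_B = 0.8947·2.280 − 0.86 − 0.28 = 0.900.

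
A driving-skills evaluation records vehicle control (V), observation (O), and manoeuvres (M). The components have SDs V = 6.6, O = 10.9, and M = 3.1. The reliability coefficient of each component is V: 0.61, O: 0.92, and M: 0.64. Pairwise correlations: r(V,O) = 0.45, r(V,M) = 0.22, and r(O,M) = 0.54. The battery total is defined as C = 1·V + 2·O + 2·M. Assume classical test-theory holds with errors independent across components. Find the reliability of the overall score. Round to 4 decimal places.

Var(C) = 6.6² + 2²·10.9² + 2²·3.1² + 2·[2·6.6·10.9·0.45 + 2·6.6·3.1·0.22 + 4·10.9·3.1·0.54] = 557.24 + 293.47 = 850.71.
With uncorrelated errors the cross-covariances are all true-score covariance, so they carry over unchanged; only the diagonal terms shrink to ρᵢσᵢ².
True-score variance = [6.6²·0.61 + 2²·10.9²·0.92 + 2²·3.1²·0.64] + 293.47 = 488.394 + 293.47 = 781.864.
Reliability = 781.864 / 850.71 = 0.9191.

0.9191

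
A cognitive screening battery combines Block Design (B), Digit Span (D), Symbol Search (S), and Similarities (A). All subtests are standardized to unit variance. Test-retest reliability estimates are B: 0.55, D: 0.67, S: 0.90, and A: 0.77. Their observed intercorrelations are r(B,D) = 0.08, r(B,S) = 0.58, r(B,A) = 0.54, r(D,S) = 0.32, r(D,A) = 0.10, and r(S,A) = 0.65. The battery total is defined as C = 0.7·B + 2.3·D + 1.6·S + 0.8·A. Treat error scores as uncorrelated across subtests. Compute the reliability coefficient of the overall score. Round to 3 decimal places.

0.847

Var(C) = 0.7² + 2.3² + 1.6² + 0.8² + 2·[1.61·0.08 + 1.12·0.58 + 0.56·0.54 + 3.68·0.32 + 1.84·0.10 + 1.28·0.65] = 8.98 + 6.5488 = 15.5288.
Because errors are independent across components, Cov(Tᵢ,Tⱼ) = Cov(Xᵢ,Xⱼ); the off-diagonal part of the true-score variance is the same as above.
True-score variance = [0.7²·0.55 + 2.3²·0.67 + 1.6²·0.90 + 0.8²·0.77] + 6.5488 = 6.6106 + 6.5488 = 13.1594.
Reliability = 13.1594 / 15.5288 = 0.847.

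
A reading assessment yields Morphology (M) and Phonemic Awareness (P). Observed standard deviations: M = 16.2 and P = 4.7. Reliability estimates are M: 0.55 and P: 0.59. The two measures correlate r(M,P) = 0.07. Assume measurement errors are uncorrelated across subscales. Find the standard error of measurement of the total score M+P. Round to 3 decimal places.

Var(total) = 284.53 + 10.6596 = 295.19.
True-score variance = 157.375 + 10.6596 = 168.035, so reliability = 0.5692.
Error variance = 295.19 − 168.035 = 127.155; SEM = √127.155 = 11.276.

11.276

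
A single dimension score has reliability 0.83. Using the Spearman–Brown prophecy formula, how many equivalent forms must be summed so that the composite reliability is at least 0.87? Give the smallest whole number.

2

k ≥ ρ*(1−ρ₁)/(ρ₁(1−ρ*)) = 0.87·0.17 / (0.83·0.13) = 1.371.
Smallest integer k = 2.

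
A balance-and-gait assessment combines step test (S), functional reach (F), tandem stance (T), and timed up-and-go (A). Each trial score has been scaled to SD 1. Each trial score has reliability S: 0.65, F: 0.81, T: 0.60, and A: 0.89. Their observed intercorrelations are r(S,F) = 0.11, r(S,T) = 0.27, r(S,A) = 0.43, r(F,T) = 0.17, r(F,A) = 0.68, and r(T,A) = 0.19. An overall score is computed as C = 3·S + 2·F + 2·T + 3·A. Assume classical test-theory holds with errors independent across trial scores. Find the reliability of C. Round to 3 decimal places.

Var(C) = 3² + 2² + 2² + 3² + 2·[6·0.11 + 6·0.27 + 9·0.43 + 4·0.17 + 6·0.68 + 6·0.19] = 26 + 24.1 = 50.1.
With uncorrelated errors the cross-covariances are all true-score covariance, so they carry over unchanged; only the diagonal terms shrink to ρᵢσᵢ².
True-score variance = [3²·0.65 + 2²·0.81 + 2²·0.60 + 3²·0.89] + 24.1 = 19.5 + 24.1 = 43.6.
Reliability = 43.6 / 50.1 = 0.870.

0.870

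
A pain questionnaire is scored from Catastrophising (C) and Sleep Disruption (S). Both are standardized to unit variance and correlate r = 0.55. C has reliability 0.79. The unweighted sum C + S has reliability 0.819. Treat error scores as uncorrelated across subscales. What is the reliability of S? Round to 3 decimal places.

Var(C+S) = 2 + 2·0.55 = 3.100.
True-score variance = ρ_C + ρ_S + 2·0.55, so 0.819 = (0.79 + ρ_S + 1.10) / 3.100.
ρ_S = 0.819·3.100 − 0.79 − 1.10 = 0.649.

0.649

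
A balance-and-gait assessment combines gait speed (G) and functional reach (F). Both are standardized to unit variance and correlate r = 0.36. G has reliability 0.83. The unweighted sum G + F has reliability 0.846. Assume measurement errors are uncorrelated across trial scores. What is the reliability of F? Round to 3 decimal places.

Var(G+F) = 2 + 2·0.36 = 2.720.
True-score variance = ρ_G + ρ_F + 2·0.36, so 0.846 = (0.83 + ρ_F + 0.72) / 2.720.
ρ_F = 0.846·2.720 − 0.83 − 0.72 = 0.751.

0.751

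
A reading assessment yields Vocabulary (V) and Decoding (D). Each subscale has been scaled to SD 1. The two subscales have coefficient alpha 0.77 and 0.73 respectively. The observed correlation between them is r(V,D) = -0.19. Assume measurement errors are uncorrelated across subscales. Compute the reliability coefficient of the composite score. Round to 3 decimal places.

0.691

Var(V+D) = 2 + 2·[(-0.19)] = 2 − 0.38 = 1.62.
Because errors are independent across components, Cov(Tᵢ,Tⱼ) = Cov(Xᵢ,Xⱼ); the off-diagonal part of the true-score variance is the same as above.
True-score variance = [0.77 + 0.73] − 0.38 = 1.5 − 0.38 = 1.12.
Reliability = 1.12 / 1.62 = 0.691.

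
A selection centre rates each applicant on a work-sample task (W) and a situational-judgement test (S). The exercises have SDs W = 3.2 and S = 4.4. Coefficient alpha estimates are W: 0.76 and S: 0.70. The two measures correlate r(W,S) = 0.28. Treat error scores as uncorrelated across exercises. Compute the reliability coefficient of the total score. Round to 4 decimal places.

Var(W+S) = 3.2² + 4.4² + 2·[3.2·4.4·0.28] = 29.6 + 7.8848 = 37.4848.
With uncorrelated errors the cross-covariances are all true-score covariance, so they carry over unchanged; only the diagonal terms shrink to ρᵢσᵢ².
True-score variance = [3.2²·0.76 + 4.4²·0.70] + 7.8848 = 21.3344 + 7.8848 = 29.2192.
Reliability = 29.2192 / 37.4848 = 0.7795.

0.7795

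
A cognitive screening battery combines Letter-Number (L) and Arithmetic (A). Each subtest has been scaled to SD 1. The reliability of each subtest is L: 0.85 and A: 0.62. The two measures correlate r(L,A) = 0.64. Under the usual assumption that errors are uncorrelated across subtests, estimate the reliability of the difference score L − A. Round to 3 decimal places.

Var(L−A) = 1 + 1 − 2·0.64 = 2 − 1.28 = 0.72.
Under uncorrelated errors the observed covariances equal the true-score covariances, so only the own-variance terms attenuate.
True-score variance = [0.85 + 0.62] − 1.28 = 1.47 − 1.28 = 0.19.
Reliability = 0.19 / 0.72 = 0.264.

0.264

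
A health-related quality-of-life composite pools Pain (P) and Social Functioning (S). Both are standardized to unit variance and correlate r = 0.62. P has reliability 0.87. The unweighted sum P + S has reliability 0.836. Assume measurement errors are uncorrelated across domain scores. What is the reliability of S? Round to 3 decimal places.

Var(P+S) = 2 + 2·0.62 = 3.240.
True-score variance = ρ_P + ρ_S + 2·0.62, so 0.836 = (0.87 + ρ_S + 1.24) / 3.240.
ρ_S = 0.836·3.240 − 0.87 − 1.24 = 0.599.

0.599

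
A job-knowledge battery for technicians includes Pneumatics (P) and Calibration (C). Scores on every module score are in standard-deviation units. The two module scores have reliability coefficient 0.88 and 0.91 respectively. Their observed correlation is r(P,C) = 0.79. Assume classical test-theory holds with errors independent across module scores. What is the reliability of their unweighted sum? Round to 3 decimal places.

Var(P+C) = 2 + 2·[0.79] = 2 + 1.58 = 3.58.
With uncorrelated errors the cross-covariances are all true-score covariance, so they carry over unchanged; only the diagonal terms shrink to ρᵢσᵢ².
True-score variance = [0.88 + 0.91] + 1.58 = 1.79 + 1.58 = 3.37.
Reliability = 3.37 / 3.58 = 0.941.

0.941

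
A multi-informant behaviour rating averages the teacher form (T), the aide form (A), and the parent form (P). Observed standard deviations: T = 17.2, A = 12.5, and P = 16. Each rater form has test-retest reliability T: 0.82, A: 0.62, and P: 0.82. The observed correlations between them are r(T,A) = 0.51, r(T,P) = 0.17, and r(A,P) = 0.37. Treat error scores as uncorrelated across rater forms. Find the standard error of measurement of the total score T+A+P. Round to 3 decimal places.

Var(total) = 708.09 + 460.868 = 1168.96.
True-score variance = 549.384 + 460.868 = 1010.25, so reliability = 0.8642.
Error variance = 1168.96 − 1010.25 = 158.706; SEM = √158.706 = 12.598.

12.598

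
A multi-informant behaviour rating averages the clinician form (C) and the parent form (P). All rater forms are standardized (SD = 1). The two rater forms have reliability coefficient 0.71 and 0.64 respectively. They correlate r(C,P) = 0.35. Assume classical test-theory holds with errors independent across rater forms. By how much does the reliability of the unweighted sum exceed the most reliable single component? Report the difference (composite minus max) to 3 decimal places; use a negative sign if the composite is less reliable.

Var(sum) = 2 + 0.7 = 2.7; true-score variance = 1.35 + 0.7 = 2.05; composite reliability = 0.7593.
Max component reliability = 0.7100.
Difference = 0.7593 − 0.7100 = 0.049.

0.049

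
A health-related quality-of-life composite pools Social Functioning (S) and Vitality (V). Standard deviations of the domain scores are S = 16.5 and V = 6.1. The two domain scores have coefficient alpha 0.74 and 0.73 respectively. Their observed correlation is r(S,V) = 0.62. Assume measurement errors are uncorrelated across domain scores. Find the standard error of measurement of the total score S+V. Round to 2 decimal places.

Var(total) = 309.46 + 124.806 = 434.266.
True-score variance = 228.628 + 124.806 = 353.434, so reliability = 0.8139.
Error variance = 434.266 − 353.434 = 80.8317; SEM = √80.8317 = 8.99.

8.99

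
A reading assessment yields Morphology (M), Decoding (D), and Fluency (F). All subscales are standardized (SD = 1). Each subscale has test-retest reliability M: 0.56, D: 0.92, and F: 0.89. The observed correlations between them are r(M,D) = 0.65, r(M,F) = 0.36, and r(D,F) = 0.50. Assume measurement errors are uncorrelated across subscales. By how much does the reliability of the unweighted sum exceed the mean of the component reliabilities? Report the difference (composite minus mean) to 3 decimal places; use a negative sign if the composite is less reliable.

Var(sum) = 3 + 3.02 = 6.02; true-score variance = 2.37 + 3.02 = 5.39; composite reliability = 0.8953.
Mean component reliability = 0.7900.
Difference = 0.8953 − 0.7900 = 0.105.

0.105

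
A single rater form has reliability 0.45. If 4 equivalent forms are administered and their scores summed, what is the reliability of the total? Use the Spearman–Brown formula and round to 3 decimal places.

ρ_k = kρ / (1 + (k−1)ρ) = 4·0.45 / (1 + 3·0.45) = 1.800 / 2.350 = 0.766.

0.766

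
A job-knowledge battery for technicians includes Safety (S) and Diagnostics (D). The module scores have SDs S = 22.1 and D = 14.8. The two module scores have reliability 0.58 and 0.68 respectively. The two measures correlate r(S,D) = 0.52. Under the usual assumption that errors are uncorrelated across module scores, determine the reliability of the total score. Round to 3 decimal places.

0.737

Var(S+D) = 22.1² + 14.8² + 2·[22.1·14.8·0.52] = 707.45 + 340.163 = 1047.61.
With uncorrelated errors the cross-covariances are all true-score covariance, so they carry over unchanged; only the diagonal terms shrink to ρᵢσᵢ².
True-score variance = [22.1²·0.58 + 14.8²·0.68] + 340.163 = 432.225 + 340.163 = 772.388.
Reliability = 772.388 / 1047.61 = 0.737.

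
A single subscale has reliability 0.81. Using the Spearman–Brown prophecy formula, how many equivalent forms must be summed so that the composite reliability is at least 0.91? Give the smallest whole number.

k ≥ ρ*(1−ρ₁)/(ρ₁(1−ρ*)) = 0.91·0.19 / (0.81·0.09) = 2.372.
Smallest integer k = 3.

3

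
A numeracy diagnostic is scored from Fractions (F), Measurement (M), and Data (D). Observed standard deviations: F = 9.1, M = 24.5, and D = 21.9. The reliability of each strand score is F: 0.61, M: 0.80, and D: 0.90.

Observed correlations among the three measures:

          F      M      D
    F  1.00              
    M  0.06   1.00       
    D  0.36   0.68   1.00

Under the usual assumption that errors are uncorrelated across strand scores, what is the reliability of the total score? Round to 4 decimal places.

Var(F+M+D) = 9.1² + 24.5² + 21.9² + 2·[9.1·24.5·0.06 + 9.1·21.9·0.36 + 24.5·21.9·0.68] = 1162.67 + 899.951 = 2062.62.
With uncorrelated errors the cross-covariances are all true-score covariance, so they carry over unchanged; only the diagonal terms shrink to ρᵢσᵢ².
True-score variance = [9.1²·0.61 + 24.5²·0.80 + 21.9²·0.90] + 899.951 = 962.363 + 899.951 = 1862.31.
Reliability = 1862.31 / 2062.62 = 0.9029.

0.9029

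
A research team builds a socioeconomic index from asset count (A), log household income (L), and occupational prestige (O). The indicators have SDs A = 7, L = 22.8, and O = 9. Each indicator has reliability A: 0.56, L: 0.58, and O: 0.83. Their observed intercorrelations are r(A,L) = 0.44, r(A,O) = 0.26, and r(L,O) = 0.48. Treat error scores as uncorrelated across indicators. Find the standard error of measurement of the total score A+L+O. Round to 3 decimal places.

15.927

Var(total) = 649.84 + 370.2 = 1020.04.
True-score variance = 396.177 + 370.2 = 766.377, so reliability = 0.7513.
Error variance = 1020.04 − 766.377 = 253.663; SEM = √253.663 = 15.927.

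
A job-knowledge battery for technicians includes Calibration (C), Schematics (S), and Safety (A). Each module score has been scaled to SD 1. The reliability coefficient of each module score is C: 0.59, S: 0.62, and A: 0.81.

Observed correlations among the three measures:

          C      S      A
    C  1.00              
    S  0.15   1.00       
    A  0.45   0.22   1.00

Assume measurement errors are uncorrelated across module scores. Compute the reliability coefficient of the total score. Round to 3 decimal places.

Var(C+S+A) = 3 + 2·[0.15 + 0.45 + 0.22] = 3 + 1.64 = 4.64.
Under uncorrelated errors the observed covariances equal the true-score covariances, so only the own-variance terms attenuate.
True-score variance = [0.59 + 0.62 + 0.81] + 1.64 = 2.02 + 1.64 = 3.66.
Reliability = 3.66 / 4.64 = 0.789.

0.789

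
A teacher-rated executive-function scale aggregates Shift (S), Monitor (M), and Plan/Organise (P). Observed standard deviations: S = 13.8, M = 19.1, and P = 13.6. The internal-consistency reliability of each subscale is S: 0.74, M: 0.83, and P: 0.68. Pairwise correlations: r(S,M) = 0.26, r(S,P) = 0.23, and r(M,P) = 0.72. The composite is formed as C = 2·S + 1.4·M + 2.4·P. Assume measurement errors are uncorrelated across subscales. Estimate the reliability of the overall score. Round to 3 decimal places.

Var(C) = 2²·13.8² + 1.4²·19.1² + 2.4²·13.6² + 2·[2.8·13.8·19.1·0.26 + 4.8·13.8·13.6·0.23 + 3.36·19.1·13.6·0.72] = 2542.16 + 2054.99 = 4597.15.
With uncorrelated errors the cross-covariances are all true-score covariance, so they carry over unchanged; only the diagonal terms shrink to ρᵢσᵢ².
True-score variance = [2²·13.8²·0.74 + 1.4²·19.1²·0.83 + 2.4²·13.6²·0.68] + 2054.99 = 1881.63 + 2054.99 = 3936.62.
Reliability = 3936.62 / 4597.15 = 0.856.

0.856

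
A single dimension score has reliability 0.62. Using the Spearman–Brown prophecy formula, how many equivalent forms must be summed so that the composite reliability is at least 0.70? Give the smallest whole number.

k ≥ ρ*(1−ρ₁)/(ρ₁(1−ρ*)) = 0.70·0.38 / (0.62·0.30) = 1.430.
Smallest integer k = 2.

2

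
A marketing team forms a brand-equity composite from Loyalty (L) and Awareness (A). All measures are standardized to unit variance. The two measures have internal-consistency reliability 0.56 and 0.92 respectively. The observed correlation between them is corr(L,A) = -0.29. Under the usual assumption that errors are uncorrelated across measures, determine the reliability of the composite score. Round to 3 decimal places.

0.634

Var(L+A) = 2 + 2·[(-0.29)] = 2 − 0.58 = 1.42.
With uncorrelated errors the cross-covariances are all true-score covariance, so they carry over unchanged; only the diagonal terms shrink to ρᵢσᵢ².
True-score variance = [0.56 + 0.92] − 0.58 = 1.48 − 0.58 = 0.9.
Reliability = 0.9 / 1.42 = 0.634.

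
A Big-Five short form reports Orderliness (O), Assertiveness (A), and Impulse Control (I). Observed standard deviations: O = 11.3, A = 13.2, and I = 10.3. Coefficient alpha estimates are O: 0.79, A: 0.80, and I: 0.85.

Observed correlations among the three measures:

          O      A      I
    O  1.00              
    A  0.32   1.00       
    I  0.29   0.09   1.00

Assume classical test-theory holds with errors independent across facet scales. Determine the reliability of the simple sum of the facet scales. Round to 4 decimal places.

0.8697

Var(O+A+I) = 11.3² + 13.2² + 10.3² + 2·[11.3·13.2·0.32 + 11.3·10.3·0.29 + 13.2·10.3·0.09] = 408.02 + 187.441 = 595.461.
Under uncorrelated errors the observed covariances equal the true-score covariances, so only the own-variance terms attenuate.
True-score variance = [11.3²·0.79 + 13.2²·0.80 + 10.3²·0.85] + 187.441 = 330.444 + 187.441 = 517.885.
Reliability = 517.885 / 595.461 = 0.8697.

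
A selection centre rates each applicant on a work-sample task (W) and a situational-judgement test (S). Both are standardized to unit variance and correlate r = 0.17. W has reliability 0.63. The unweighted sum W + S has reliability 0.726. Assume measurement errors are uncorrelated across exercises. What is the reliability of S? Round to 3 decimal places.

Var(W+S) = 2 + 2·0.17 = 2.340.
True-score variance = ρ_W + ρ_S + 2·0.17, so 0.726 = (0.63 + ρ_S + 0.34) / 2.340.
ρ_S = 0.726·2.340 − 0.63 − 0.34 = 0.729.

0.729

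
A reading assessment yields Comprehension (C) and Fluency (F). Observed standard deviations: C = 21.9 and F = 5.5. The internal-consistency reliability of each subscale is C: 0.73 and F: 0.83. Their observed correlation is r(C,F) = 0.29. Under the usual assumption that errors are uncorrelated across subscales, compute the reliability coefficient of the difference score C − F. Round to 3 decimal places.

Var(C−F) = 21.9² + 5.5² − 2·21.9·5.5·0.29 = 509.86 − 69.861 = 439.999.
Under uncorrelated errors the observed covariances equal the true-score covariances, so only the own-variance terms attenuate.
True-score variance = [21.9²·0.73 + 5.5²·0.83] − 69.861 = 375.223 − 69.861 = 305.362.
Reliability = 305.362 / 439.999 = 0.694.

0.694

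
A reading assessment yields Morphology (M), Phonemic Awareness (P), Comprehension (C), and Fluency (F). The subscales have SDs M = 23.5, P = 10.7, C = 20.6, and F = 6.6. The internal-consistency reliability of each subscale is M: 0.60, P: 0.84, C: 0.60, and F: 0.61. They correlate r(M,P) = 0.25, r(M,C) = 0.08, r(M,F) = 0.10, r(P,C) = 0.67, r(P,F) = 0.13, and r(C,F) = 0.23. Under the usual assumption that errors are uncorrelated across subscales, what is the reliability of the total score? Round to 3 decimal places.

0.756

Var(M+P+C+F) = 23.5² + 10.7² + 20.6² + 6.6² + 2·[23.5·10.7·0.25 + 23.5·20.6·0.08 + 23.5·6.6·0.10 + 10.7·20.6·0.67 + 10.7·6.6·0.13 + 20.6·6.6·0.23] = 1134.66 + 610.467 = 1745.13.
With uncorrelated errors the cross-covariances are all true-score covariance, so they carry over unchanged; only the diagonal terms shrink to ρᵢσᵢ².
True-score variance = [23.5²·0.60 + 10.7²·0.84 + 20.6²·0.60 + 6.6²·0.61] + 610.467 = 708.709 + 610.467 = 1319.18.
Reliability = 1319.18 / 1745.13 = 0.756.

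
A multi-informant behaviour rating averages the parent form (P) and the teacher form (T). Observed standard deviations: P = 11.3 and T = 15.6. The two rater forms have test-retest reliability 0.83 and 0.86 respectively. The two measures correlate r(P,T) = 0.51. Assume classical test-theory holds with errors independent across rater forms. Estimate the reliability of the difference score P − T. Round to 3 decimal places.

0.708

Var(P−T) = 11.3² + 15.6² − 2·11.3·15.6·0.51 = 371.05 − 179.806 = 191.244.
Under uncorrelated errors the observed covariances equal the true-score covariances, so only the own-variance terms attenuate.
True-score variance = [11.3²·0.83 + 15.6²·0.86] − 179.806 = 315.272 − 179.806 = 135.467.
Reliability = 135.467 / 191.244 = 0.708.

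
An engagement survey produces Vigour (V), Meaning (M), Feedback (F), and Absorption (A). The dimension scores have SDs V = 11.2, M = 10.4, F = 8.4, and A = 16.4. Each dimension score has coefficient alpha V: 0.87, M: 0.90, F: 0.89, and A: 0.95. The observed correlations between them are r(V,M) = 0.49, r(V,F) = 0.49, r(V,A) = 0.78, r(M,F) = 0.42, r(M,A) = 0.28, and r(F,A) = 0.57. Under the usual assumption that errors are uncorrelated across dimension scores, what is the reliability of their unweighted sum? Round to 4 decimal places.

0.9653

Var(V+M+F+A) = 11.2² + 10.4² + 8.4² + 16.4² + 2·[11.2·10.4·0.49 + 11.2·8.4·0.49 + 11.2·16.4·0.78 + 10.4·8.4·0.42 + 10.4·16.4·0.28 + 8.4·16.4·0.57] = 573.12 + 818.832 = 1391.95.
Because errors are independent across components, Cov(Tᵢ,Tⱼ) = Cov(Xᵢ,Xⱼ); the off-diagonal part of the true-score variance is the same as above.
True-score variance = [11.2²·0.87 + 10.4²·0.90 + 8.4²·0.89 + 16.4²·0.95] + 818.832 = 524.787 + 818.832 = 1343.62.
Reliability = 1343.62 / 1391.95 = 0.9653.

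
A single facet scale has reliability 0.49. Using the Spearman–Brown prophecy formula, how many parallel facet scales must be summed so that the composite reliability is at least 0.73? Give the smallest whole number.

3

k ≥ ρ*(1−ρ₁)/(ρ₁(1−ρ*)) = 0.73·0.51 / (0.49·0.27) = 2.814.
Smallest integer k = 3.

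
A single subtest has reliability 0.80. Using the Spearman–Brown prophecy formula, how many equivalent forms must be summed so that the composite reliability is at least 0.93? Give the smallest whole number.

4

k ≥ ρ*(1−ρ₁)/(ρ₁(1−ρ*)) = 0.93·0.20 / (0.80·0.07) = 3.321.
Smallest integer k = 4.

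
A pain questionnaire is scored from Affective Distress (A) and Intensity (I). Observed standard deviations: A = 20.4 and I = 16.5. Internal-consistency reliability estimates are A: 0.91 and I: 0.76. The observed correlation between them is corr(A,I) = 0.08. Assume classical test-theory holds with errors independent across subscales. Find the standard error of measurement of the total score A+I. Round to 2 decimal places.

Var(total) = 688.41 + 53.856 = 742.266.
True-score variance = 585.616 + 53.856 = 639.472, so reliability = 0.8615.
Error variance = 742.266 − 639.472 = 102.794; SEM = √102.794 = 10.14.

10.14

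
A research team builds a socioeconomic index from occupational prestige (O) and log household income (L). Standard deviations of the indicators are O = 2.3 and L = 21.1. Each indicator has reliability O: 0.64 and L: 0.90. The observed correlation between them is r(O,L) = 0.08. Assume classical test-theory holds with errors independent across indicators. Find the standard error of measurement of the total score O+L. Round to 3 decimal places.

Var(total) = 450.5 + 7.7648 = 458.265.
True-score variance = 404.075 + 7.7648 = 411.839, so reliability = 0.8987.
Error variance = 458.265 − 411.839 = 46.4254; SEM = √46.4254 = 6.814.

6.814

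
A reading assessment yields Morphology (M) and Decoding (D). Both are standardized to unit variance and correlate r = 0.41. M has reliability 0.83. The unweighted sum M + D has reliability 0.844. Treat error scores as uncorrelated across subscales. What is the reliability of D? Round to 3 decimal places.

0.730

Var(M+D) = 2 + 2·0.41 = 2.820.
True-score variance = ρ_M + ρ_D + 2·0.41, so 0.844 = (0.83 + ρ_D + 0.82) / 2.820.
ρ_D = 0.844·2.820 − 0.83 − 0.82 = 0.730.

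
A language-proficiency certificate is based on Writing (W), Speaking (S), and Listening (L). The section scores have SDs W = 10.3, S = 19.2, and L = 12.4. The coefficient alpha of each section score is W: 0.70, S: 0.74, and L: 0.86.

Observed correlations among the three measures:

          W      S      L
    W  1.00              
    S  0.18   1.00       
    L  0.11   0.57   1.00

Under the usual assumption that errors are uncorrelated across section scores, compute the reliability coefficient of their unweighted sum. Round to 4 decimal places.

0.8507

Var(W+S+L) = 10.3² + 19.2² + 12.4² + 2·[10.3·19.2·0.18 + 10.3·12.4·0.11 + 19.2·12.4·0.57] = 628.49 + 370.703 = 999.193.
Because errors are independent across components, Cov(Tᵢ,Tⱼ) = Cov(Xᵢ,Xⱼ); the off-diagonal part of the true-score variance is the same as above.
True-score variance = [10.3²·0.70 + 19.2²·0.74 + 12.4²·0.86] + 370.703 = 479.29 + 370.703 = 849.993.
Reliability = 849.993 / 999.193 = 0.8507.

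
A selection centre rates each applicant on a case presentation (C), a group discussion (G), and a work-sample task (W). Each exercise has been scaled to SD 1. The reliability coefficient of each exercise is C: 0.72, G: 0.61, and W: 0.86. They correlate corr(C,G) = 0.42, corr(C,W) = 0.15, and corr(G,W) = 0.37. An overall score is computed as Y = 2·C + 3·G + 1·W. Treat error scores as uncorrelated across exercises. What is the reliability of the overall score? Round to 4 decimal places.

0.7818

Var(Y) = 2² + 3² + 1 + 2·[6·0.42 + 2·0.15 + 3·0.37] = 14 + 7.86 = 21.86.
Under uncorrelated errors the observed covariances equal the true-score covariances, so only the own-variance terms attenuate.
True-score variance = [2²·0.72 + 3²·0.61 + 0.86] + 7.86 = 9.23 + 7.86 = 17.09.
Reliability = 17.09 / 21.86 = 0.7818.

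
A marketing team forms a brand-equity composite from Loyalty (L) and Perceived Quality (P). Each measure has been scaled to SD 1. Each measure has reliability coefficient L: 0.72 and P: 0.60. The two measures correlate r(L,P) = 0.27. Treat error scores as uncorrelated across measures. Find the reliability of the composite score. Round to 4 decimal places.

0.7323

Var(L+P) = 2 + 2·[0.27] = 2 + 0.54 = 2.54.
Under uncorrelated errors the observed covariances equal the true-score covariances, so only the own-variance terms attenuate.
True-score variance = [0.72 + 0.60] + 0.54 = 1.32 + 0.54 = 1.86.
Reliability = 1.86 / 2.54 = 0.7323.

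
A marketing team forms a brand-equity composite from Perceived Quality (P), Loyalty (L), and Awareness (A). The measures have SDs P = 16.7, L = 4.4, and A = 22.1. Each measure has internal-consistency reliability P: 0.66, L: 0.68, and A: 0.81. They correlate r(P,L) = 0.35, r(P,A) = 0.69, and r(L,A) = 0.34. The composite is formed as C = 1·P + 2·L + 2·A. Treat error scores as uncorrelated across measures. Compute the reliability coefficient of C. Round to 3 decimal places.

Var(C) = 16.7² + 2²·4.4² + 2²·22.1² + 2·[2·16.7·4.4·0.35 + 2·16.7·22.1·0.69 + 4·4.4·22.1·0.34] = 2309.97 + 1386 = 3695.97.
Because errors are independent across components, Cov(Tᵢ,Tⱼ) = Cov(Xᵢ,Xⱼ); the off-diagonal part of the true-score variance is the same as above.
True-score variance = [16.7²·0.66 + 2²·4.4²·0.68 + 2²·22.1²·0.81] + 1386 = 1819.18 + 1386 = 3205.17.
Reliability = 3205.17 / 3695.97 = 0.867.

0.867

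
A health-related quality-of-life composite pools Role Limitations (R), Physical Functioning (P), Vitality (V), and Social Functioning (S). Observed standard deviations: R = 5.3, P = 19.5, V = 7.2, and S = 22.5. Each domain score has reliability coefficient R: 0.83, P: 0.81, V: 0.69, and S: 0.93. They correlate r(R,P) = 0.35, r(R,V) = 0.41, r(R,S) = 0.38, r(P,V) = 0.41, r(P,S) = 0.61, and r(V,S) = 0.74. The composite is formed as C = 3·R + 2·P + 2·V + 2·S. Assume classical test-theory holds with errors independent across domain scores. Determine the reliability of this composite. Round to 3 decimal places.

Var(C) = 3²·5.3² + 2²·19.5² + 2²·7.2² + 2²·22.5² + 2·[6·5.3·19.5·0.35 + 6·5.3·7.2·0.41 + 6·5.3·22.5·0.38 + 4·19.5·7.2·0.41 + 4·19.5·22.5·0.61 + 4·7.2·22.5·0.74] = 4006.17 + 4726.25 = 8732.42.
Because errors are independent across components, Cov(Tᵢ,Tⱼ) = Cov(Xᵢ,Xⱼ); the off-diagonal part of the true-score variance is the same as above.
True-score variance = [3²·5.3²·0.83 + 2²·19.5²·0.81 + 2²·7.2²·0.69 + 2²·22.5²·0.93] + 4726.25 = 3468.17 + 4726.25 = 8194.42.
Reliability = 8194.42 / 8732.42 = 0.938.

0.938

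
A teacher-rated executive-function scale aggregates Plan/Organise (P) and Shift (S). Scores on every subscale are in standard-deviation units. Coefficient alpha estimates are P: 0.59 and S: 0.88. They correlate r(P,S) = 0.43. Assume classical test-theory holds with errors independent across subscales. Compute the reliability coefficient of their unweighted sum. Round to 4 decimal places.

Var(P+S) = 2 + 2·[0.43] = 2 + 0.86 = 2.86.
Because errors are independent across components, Cov(Tᵢ,Tⱼ) = Cov(Xᵢ,Xⱼ); the off-diagonal part of the true-score variance is the same as above.
True-score variance = [0.59 + 0.88] + 0.86 = 1.47 + 0.86 = 2.33.
Reliability = 2.33 / 2.86 = 0.8147.

0.8147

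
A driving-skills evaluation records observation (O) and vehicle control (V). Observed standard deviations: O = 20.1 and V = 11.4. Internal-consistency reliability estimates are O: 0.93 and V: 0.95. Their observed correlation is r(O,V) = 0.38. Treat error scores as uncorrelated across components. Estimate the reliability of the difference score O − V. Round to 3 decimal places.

0.903

Var(O−V) = 20.1² + 11.4² − 2·20.1·11.4·0.38 = 533.97 − 174.146 = 359.824.
With uncorrelated errors the cross-covariances are all true-score covariance, so they carry over unchanged; only the diagonal terms shrink to ρᵢσᵢ².
True-score variance = [20.1²·0.93 + 11.4²·0.95] − 174.146 = 499.191 − 174.146 = 325.045.
Reliability = 325.045 / 359.824 = 0.903.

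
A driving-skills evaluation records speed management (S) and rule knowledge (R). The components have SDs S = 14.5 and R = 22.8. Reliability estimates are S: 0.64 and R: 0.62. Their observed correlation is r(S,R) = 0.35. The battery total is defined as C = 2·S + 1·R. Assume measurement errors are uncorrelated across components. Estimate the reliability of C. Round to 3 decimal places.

Var(C) = 2²·14.5² + 22.8² + 2·[2·14.5·22.8·0.35] = 1360.84 + 462.84 = 1823.68.
With uncorrelated errors the cross-covariances are all true-score covariance, so they carry over unchanged; only the diagonal terms shrink to ρᵢσᵢ².
True-score variance = [2²·14.5²·0.64 + 22.8²·0.62] + 462.84 = 860.541 + 462.84 = 1323.38.
Reliability = 1323.38 / 1823.68 = 0.726.

0.726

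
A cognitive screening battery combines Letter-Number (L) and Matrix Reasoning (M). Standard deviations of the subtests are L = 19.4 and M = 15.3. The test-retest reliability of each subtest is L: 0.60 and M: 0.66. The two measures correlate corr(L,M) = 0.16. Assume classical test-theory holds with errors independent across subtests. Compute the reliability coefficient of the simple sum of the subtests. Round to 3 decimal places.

Var(L+M) = 19.4² + 15.3² + 2·[19.4·15.3·0.16] = 610.45 + 94.9824 = 705.432.
Because errors are independent across components, Cov(Tᵢ,Tⱼ) = Cov(Xᵢ,Xⱼ); the off-diagonal part of the true-score variance is the same as above.
True-score variance = [19.4²·0.60 + 15.3²·0.66] + 94.9824 = 380.315 + 94.9824 = 475.298.
Reliability = 475.298 / 705.432 = 0.674.

0.674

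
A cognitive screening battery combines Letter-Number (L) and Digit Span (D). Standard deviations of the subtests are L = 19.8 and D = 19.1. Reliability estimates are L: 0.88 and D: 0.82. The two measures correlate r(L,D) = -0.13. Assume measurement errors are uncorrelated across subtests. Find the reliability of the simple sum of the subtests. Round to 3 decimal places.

Var(L+D) = 19.8² + 19.1² + 2·[19.8·19.1·(-0.13)] = 756.85 − 98.3268 = 658.523.
With uncorrelated errors the cross-covariances are all true-score covariance, so they carry over unchanged; only the diagonal terms shrink to ρᵢσᵢ².
True-score variance = [19.8²·0.88 + 19.1²·0.82] − 98.3268 = 644.139 − 98.3268 = 545.813.
Reliability = 545.813 / 658.523 = 0.829.

0.829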